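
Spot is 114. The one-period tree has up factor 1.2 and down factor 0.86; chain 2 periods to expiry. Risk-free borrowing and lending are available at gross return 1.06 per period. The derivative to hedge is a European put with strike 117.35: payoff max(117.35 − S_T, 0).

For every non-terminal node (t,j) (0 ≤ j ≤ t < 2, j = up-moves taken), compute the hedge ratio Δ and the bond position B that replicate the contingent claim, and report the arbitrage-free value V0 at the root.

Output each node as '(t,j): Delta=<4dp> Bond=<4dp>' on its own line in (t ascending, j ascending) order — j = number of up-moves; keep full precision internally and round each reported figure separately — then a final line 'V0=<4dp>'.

No-arbitrage ⇒ martingale measure with p* = (R−d)/(u−d) = 0.5882.
At expiry t=2: V(2,0)=33.0356, V(2,1)=0.0000, V(2,2)=0.0000
(1,0): S=98.0400. Δ = (V_up−V_dn)/(S_up−S_dn) = (0.0000−33.0356)/(117.6480−84.3144) = -0.9911. V = [p*·0.0000 + (1−p*)·33.0356]/1.06 = 12.8329. B = V − Δ·S = 109.9964.
(1,1): S=136.8000. Δ = (V_up−V_dn)/(S_up−S_dn) = (0.0000−0.0000)/(164.1600−117.6480) = 0.0000. V = [p*·0.0000 + (1−p*)·0.0000]/1.06 = 0.0000. B = V − Δ·S = 0.0000.
(0,0): S=114.0000. Δ = (V_up−V_dn)/(S_up−S_dn) = (0.0000−12.8329)/(136.8000−98.0400) = -0.3311. V = [p*·0.0000 + (1−p*)·12.8329]/1.06 = 4.9850. B = V − Δ·S = 42.7289.
The time-0 hedge costs 4.9850, which is the no-arbitrage price.

(0,0): Delta=-0.3311 Bond=42.7289
(1,0): Delta=-0.9911 Bond=109.9964
(1,1): Delta=0.0000 Bond=0.0000
V0=4.9850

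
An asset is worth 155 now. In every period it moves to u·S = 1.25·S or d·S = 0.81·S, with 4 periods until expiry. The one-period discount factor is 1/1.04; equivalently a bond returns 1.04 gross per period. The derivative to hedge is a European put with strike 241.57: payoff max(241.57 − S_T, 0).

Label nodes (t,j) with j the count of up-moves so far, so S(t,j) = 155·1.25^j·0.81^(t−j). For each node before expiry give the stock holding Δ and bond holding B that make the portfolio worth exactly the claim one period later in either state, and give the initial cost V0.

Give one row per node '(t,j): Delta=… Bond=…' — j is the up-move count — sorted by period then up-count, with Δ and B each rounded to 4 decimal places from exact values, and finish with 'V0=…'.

The replicating-portfolio and risk-neutral prices coincide; use p* = (1.04−0.81)/(1.25−0.81) = 0.5227 for the latter.
Payoff layer (t=4): V(4,0)=174.8476, V(4,1)=138.6033, V(4,2)=82.6708, V(4,3)=0.0000, V(4,4)=0.0000
(3,0): S=82.3734. Δ = (V_up−V_dn)/(S_up−S_dn) = (138.6033−174.8476)/(102.9667−66.7224) = -1.0000. V = [p*·138.6033 + (1−p*)·174.8476]/1.04 = 149.9055. B = V − Δ·S = 232.2788.
(3,1): S=127.1194. Δ = (V_up−V_dn)/(S_up−S_dn) = (82.6708−138.6033)/(158.8992−102.9667) = -1.0000. V = [p*·82.6708 + (1−p*)·138.6033]/1.04 = 105.1595. B = V − Δ·S = 232.2788.
(3,2): S=196.1719. Δ = (V_up−V_dn)/(S_up−S_dn) = (0.0000−82.6708)/(245.2148−158.8992) = -0.9578. V = [p*·0.0000 + (1−p*)·82.6708]/1.04 = 37.9390. B = V − Δ·S = 225.8271.
(3,3): S=302.7344. Δ = (V_up−V_dn)/(S_up−S_dn) = (0.0000−0.0000)/(378.4180−245.2148) = 0.0000. V = [p*·0.0000 + (1−p*)·0.0000]/1.04 = 0.0000. B = V − Δ·S = 0.0000.
(2,0): S=101.6955. Δ = (V_up−V_dn)/(S_up−S_dn) = (105.1595−149.9055)/(127.1194−82.3734) = -1.0000. V = [p*·105.1595 + (1−p*)·149.9055]/1.04 = 121.6495. B = V − Δ·S = 223.3450.
(2,1): S=156.9375. Δ = (V_up−V_dn)/(S_up−S_dn) = (37.9390−105.1595)/(196.1719−127.1194) = -0.9735. V = [p*·37.9390 + (1−p*)·105.1595]/1.04 = 67.3283. B = V − Δ·S = 220.1022.
(2,2): S=242.1875. Δ = (V_up−V_dn)/(S_up−S_dn) = (0.0000−37.9390)/(302.7344−196.1719) = -0.3560. V = [p*·0.0000 + (1−p*)·37.9390]/1.04 = 17.4108. B = V − Δ·S = 103.6357.
(1,0): S=125.5500. Δ = (V_up−V_dn)/(S_up−S_dn) = (67.3283−121.6495)/(156.9375−101.6955) = -0.9833. V = [p*·67.3283 + (1−p*)·121.6495]/1.04 = 89.6677. B = V − Δ·S = 213.1249.
(1,1): S=193.7500. Δ = (V_up−V_dn)/(S_up−S_dn) = (17.4108−67.3283)/(242.1875−156.9375) = -0.5855. V = [p*·17.4108 + (1−p*)·67.3283]/1.04 = 39.6491. B = V − Δ·S = 153.0981.
(0,0): S=155.0000. Δ = (V_up−V_dn)/(S_up−S_dn) = (39.6491−89.6677)/(193.7500−125.5500) = -0.7334. V = [p*·39.6491 + (1−p*)·89.6677]/1.04 = 61.0785. B = V − Δ·S = 174.7570.
The time-0 hedge costs 61.0785, which is the no-arbitrage price.

(0,0): Delta=-0.7334 Bond=174.7570
(1,0): Delta=-0.9833 Bond=213.1249
(1,1): Delta=-0.5855 Bond=153.0981
(2,0): Delta=-1.0000 Bond=223.3450
(2,1): Delta=-0.9735 Bond=220.1022
(2,2): Delta=-0.3560 Bond=103.6357
(3,0): Delta=-1.0000 Bond=232.2788
(3,1): Delta=-1.0000 Bond=232.2788
(3,2): Delta=-0.9578 Bond=225.8271
(3,3): Delta=0.0000 Bond=0.0000
V0=61.0785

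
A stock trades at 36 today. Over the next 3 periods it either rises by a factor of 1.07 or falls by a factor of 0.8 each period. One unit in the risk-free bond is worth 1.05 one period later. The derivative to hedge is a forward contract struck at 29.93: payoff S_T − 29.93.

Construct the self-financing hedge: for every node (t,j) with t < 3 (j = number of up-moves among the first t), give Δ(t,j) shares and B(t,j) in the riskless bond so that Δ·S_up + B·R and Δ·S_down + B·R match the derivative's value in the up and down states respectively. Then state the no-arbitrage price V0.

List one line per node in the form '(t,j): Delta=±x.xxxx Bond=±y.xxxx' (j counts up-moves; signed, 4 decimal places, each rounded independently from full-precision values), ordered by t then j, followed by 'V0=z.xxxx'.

No-arbitrage ⇒ martingale measure with p* = (R−d)/(u−d) = 0.9259.
Payoff layer (t=3): V(3,0)=-11.4980, V(3,1)=-5.2772, V(3,2)=3.0431, V(3,3)=14.1715
(2,0): S=23.0400. Δ = (V_up−V_dn)/(S_up−S_dn) = (-5.2772−-11.4980)/(24.6528−18.4320) = 1.0000. V = [p*·-5.2772 + (1−p*)·-11.4980]/1.05 = -5.4648. B = V − Δ·S = -28.5048.
(2,1): S=30.8160. Δ = (V_up−V_dn)/(S_up−S_dn) = (3.0431−-5.2772)/(32.9731−24.6528) = 1.0000. V = [p*·3.0431 + (1−p*)·-5.2772]/1.05 = 2.3112. B = V − Δ·S = -28.5048.
(2,2): S=41.2164. Δ = (V_up−V_dn)/(S_up−S_dn) = (14.1715−3.0431)/(44.1015−32.9731) = 1.0000. V = [p*·14.1715 + (1−p*)·3.0431]/1.05 = 12.7116. B = V − Δ·S = -28.5048.
(1,0): S=28.8000. Δ = (V_up−V_dn)/(S_up−S_dn) = (2.3112−-5.4648)/(30.8160−23.0400) = 1.0000. V = [p*·2.3112 + (1−p*)·-5.4648]/1.05 = 1.6526. B = V − Δ·S = -27.1474.
(1,1): S=38.5200. Δ = (V_up−V_dn)/(S_up−S_dn) = (12.7116−2.3112)/(41.2164−30.8160) = 1.0000. V = [p*·12.7116 + (1−p*)·2.3112]/1.05 = 11.3726. B = V − Δ·S = -27.1474.
(0,0): S=36.0000. Δ = (V_up−V_dn)/(S_up−S_dn) = (11.3726−1.6526)/(38.5200−28.8000) = 1.0000. V = [p*·11.3726 + (1−p*)·1.6526]/1.05 = 10.1453. B = V − Δ·S = -25.8547.
Root portfolio cost Δ·36+B reproduces V0=10.1453.

(0,0): Delta=1.0000 Bond=-25.8547
(1,0): Delta=1.0000 Bond=-27.1474
(1,1): Delta=1.0000 Bond=-27.1474
(2,0): Delta=1.0000 Bond=-28.5048
(2,1): Delta=1.0000 Bond=-28.5048
(2,2): Delta=1.0000 Bond=-28.5048
V0=10.1453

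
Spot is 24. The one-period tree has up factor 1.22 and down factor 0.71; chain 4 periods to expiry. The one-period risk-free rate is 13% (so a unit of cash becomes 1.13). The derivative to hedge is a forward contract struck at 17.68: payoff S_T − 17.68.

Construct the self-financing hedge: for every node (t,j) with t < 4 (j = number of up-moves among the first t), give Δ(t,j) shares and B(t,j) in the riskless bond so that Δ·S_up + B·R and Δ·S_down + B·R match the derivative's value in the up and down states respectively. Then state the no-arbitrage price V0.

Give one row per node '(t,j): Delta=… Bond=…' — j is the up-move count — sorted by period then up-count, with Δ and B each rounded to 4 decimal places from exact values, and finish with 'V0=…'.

(0,0): Delta=1.0000 Bond=-10.8435
(1,0): Delta=1.0000 Bond=-12.2531
(1,1): Delta=1.0000 Bond=-12.2531
(2,0): Delta=1.0000 Bond=-13.8460
(2,1): Delta=1.0000 Bond=-13.8460
(2,2): Delta=1.0000 Bond=-13.8460
(3,0): Delta=1.0000 Bond=-15.6460
(3,1): Delta=1.0000 Bond=-15.6460
(3,2): Delta=1.0000 Bond=-15.6460
(3,3): Delta=1.0000 Bond=-15.6460
V0=13.1565

Since d<R<u, set p* = (R−d)/(u−d) = 0.8235; price each node as the discounted p*-expectation of its children.
Terminal values V(4,·): V(4,0)=-11.5812, V(4,1)=-7.2004, V(4,2)=0.3273, V(4,3)=13.2620, V(4,4)=35.4880
(3,0): S=8.5899. Δ = (V_up−V_dn)/(S_up−S_dn) = (-7.2004−-11.5812)/(10.4796−6.0988) = 1.0000. V = [p*·-7.2004 + (1−p*)·-11.5812]/1.13 = -7.0562. B = V − Δ·S = -15.6460.
(3,1): S=14.7600. Δ = (V_up−V_dn)/(S_up−S_dn) = (0.3273−-7.2004)/(18.0073−10.4796) = 1.0000. V = [p*·0.3273 + (1−p*)·-7.2004]/1.13 = -0.8860. B = V − Δ·S = -15.6460.
(3,2): S=25.3623. Δ = (V_up−V_dn)/(S_up−S_dn) = (13.2620−0.3273)/(30.9420−18.0073) = 1.0000. V = [p*·13.2620 + (1−p*)·0.3273]/1.13 = 9.7163. B = V − Δ·S = -15.6460.
(3,3): S=43.5804. Δ = (V_up−V_dn)/(S_up−S_dn) = (35.4880−13.2620)/(53.1680−30.9420) = 1.0000. V = [p*·35.4880 + (1−p*)·13.2620]/1.13 = 27.9343. B = V − Δ·S = -15.6460.
(2,0): S=12.0984. Δ = (V_up−V_dn)/(S_up−S_dn) = (-0.8860−-7.0562)/(14.7600−8.5899) = 1.0000. V = [p*·-0.8860 + (1−p*)·-7.0562]/1.13 = -1.7476. B = V − Δ·S = -13.8460.
(2,1): S=20.7888. Δ = (V_up−V_dn)/(S_up−S_dn) = (9.7163−-0.8860)/(25.3623−14.7600) = 1.0000. V = [p*·9.7163 + (1−p*)·-0.8860]/1.13 = 6.9428. B = V − Δ·S = -13.8460.
(2,2): S=35.7216. Δ = (V_up−V_dn)/(S_up−S_dn) = (27.9343−9.7163)/(43.5804−25.3623) = 1.0000. V = [p*·27.9343 + (1−p*)·9.7163]/1.13 = 21.8756. B = V − Δ·S = -13.8460.
(1,0): S=17.0400. Δ = (V_up−V_dn)/(S_up−S_dn) = (6.9428−-1.7476)/(20.7888−12.0984) = 1.0000. V = [p*·6.9428 + (1−p*)·-1.7476]/1.13 = 4.7869. B = V − Δ·S = -12.2531.
(1,1): S=29.2800. Δ = (V_up−V_dn)/(S_up−S_dn) = (21.8756−6.9428)/(35.7216−20.7888) = 1.0000. V = [p*·21.8756 + (1−p*)·6.9428]/1.13 = 17.0269. B = V − Δ·S = -12.2531.
(0,0): S=24.0000. Δ = (V_up−V_dn)/(S_up−S_dn) = (17.0269−4.7869)/(29.2800−17.0400) = 1.0000. V = [p*·17.0269 + (1−p*)·4.7869]/1.13 = 13.1565. B = V − Δ·S = -10.8435.
Root portfolio cost Δ·24+B reproduces V0=13.1565.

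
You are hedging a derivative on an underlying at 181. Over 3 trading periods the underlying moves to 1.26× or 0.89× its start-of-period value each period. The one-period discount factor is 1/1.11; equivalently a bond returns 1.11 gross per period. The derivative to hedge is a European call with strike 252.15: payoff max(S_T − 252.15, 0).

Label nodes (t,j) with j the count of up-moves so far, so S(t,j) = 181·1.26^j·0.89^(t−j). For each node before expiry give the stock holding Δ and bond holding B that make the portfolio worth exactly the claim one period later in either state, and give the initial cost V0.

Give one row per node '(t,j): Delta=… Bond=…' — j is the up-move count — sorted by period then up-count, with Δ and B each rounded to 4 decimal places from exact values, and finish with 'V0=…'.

(0,0): Delta=0.4766 Bond=-68.2322
(1,0): Delta=0.0323 Bond=-4.1749
(1,1): Delta=0.6905 Bond=-124.5306
(2,0): Delta=0.0000 Bond=0.0000
(2,1): Delta=0.0479 Bond=-7.7937
(2,2): Delta=1.0000 Bond=-227.1622
V0=18.0259

Since d<R<u, set p* = (R−d)/(u−d) = 0.5946; price each node as the discounted p*-expectation of its children.
Terminal payoffs: V(3,0)=0.0000, V(3,1)=0.0000, V(3,2)=3.5965, V(3,3)=109.9181
(2,0): S=143.3701. Δ = (V_up−V_dn)/(S_up−S_dn) = (0.0000−0.0000)/(180.6463−127.5994) = 0.0000. V = [p*·0.0000 + (1−p*)·0.0000]/1.11 = 0.0000. B = V − Δ·S = 0.0000.
(2,1): S=202.9734. Δ = (V_up−V_dn)/(S_up−S_dn) = (3.5965−0.0000)/(255.7465−180.6463) = 0.0479. V = [p*·3.5965 + (1−p*)·0.0000]/1.11 = 1.9265. B = V − Δ·S = -7.7937.
(2,2): S=287.3556. Δ = (V_up−V_dn)/(S_up−S_dn) = (109.9181−3.5965)/(362.0681−255.7465) = 1.0000. V = [p*·109.9181 + (1−p*)·3.5965]/1.11 = 60.1934. B = V − Δ·S = -227.1622.
(1,0): S=161.0900. Δ = (V_up−V_dn)/(S_up−S_dn) = (1.9265−0.0000)/(202.9734−143.3701) = 0.0323. V = [p*·1.9265 + (1−p*)·0.0000]/1.11 = 1.0320. B = V − Δ·S = -4.1749.
(1,1): S=228.0600. Δ = (V_up−V_dn)/(S_up−S_dn) = (60.1934−1.9265)/(287.3556−202.9734) = 0.6905. V = [p*·60.1934 + (1−p*)·1.9265]/1.11 = 32.9475. B = V − Δ·S = -124.5306.
(0,0): S=181.0000. Δ = (V_up−V_dn)/(S_up−S_dn) = (32.9475−1.0320)/(228.0600−161.0900) = 0.4766. V = [p*·32.9475 + (1−p*)·1.0320]/1.11 = 18.0259. B = V − Δ·S = -68.2322.
Self-financing check: at every node Δ·S+B equals the discounted successor values.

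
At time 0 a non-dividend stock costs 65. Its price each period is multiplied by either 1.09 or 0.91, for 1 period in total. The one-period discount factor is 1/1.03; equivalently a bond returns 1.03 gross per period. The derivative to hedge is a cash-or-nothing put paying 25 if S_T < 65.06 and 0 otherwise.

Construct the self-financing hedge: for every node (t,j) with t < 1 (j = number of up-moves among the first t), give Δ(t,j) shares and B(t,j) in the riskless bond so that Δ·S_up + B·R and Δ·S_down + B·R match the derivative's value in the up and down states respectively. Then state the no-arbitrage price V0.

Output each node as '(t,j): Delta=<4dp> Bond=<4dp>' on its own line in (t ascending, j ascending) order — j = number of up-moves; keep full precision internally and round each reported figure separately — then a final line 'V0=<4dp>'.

No-arbitrage ⇒ martingale measure with p* = (R−d)/(u−d) = 0.6667.
At expiry t=1: V(1,0)=25.0000, V(1,1)=0.0000
Node (0,0) S=65.0000: V=(p*·0.0000+(1−p*)·25.0000)/1.03=8.0906; Δ=(0.0000−25.0000)/(70.8500−59.1500)=-2.1368; B=V−Δ·S=146.9795
Each (Δ,B) replicates both successor values, so the strategy is self-financing and V0 is arbitrage-free.

(0,0): Delta=-2.1368 Bond=146.9795
V0=8.0906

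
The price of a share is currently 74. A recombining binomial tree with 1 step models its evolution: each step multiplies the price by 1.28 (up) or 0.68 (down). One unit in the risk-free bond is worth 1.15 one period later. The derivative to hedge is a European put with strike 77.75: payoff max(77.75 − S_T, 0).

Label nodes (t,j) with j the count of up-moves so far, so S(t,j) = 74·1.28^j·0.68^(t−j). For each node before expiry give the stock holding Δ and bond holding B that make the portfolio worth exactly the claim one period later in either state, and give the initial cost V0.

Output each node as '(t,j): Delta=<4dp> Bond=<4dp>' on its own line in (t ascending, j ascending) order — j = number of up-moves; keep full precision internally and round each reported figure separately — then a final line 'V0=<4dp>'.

(0,0): Delta=-0.6178 Bond=50.8846
V0=5.1680

Risk-neutral probability p* = (R−d)/(u−d) = (1.15−0.68)/(1.28−0.68) = 0.7833.
Payoff layer (t=1): V(1,0)=27.4300, V(1,1)=0.0000
  t=0,j=0: stock 74.0000 → up 94.7200 (V=0.0000), down 50.3200 (V=27.4300). Price 5.1680; hedge Δ=-0.6178, bond B=50.8846.
Root portfolio cost Δ·74+B reproduces V0=5.1680.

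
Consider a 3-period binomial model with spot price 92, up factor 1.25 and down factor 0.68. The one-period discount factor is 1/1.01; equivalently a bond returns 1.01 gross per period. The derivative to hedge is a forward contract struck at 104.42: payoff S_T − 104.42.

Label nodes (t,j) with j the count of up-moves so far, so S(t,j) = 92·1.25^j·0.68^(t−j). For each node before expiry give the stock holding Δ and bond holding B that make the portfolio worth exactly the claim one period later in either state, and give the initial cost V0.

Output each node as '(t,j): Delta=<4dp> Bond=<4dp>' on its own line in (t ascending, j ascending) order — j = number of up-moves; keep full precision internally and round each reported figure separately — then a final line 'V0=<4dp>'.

(0,0): Delta=1.0000 Bond=-101.3490
(1,0): Delta=1.0000 Bond=-102.3625
(1,1): Delta=1.0000 Bond=-102.3625
(2,0): Delta=1.0000 Bond=-103.3861
(2,1): Delta=1.0000 Bond=-103.3861
(2,2): Delta=1.0000 Bond=-103.3861
V0=-9.3490

Risk-neutral probability p* = (R−d)/(u−d) = (1.01−0.68)/(1.25−0.68) = 0.5789.
Terminal payoffs: V(3,0)=-75.4923, V(3,1)=-51.2440, V(3,2)=-6.6700, V(3,3)=75.2675
(2,0): S=42.5408. Δ = (V_up−V_dn)/(S_up−S_dn) = (-51.2440−-75.4923)/(53.1760−28.9277) = 1.0000. V = [p*·-51.2440 + (1−p*)·-75.4923]/1.01 = -60.8453. B = V − Δ·S = -103.3861.
(2,1): S=78.2000. Δ = (V_up−V_dn)/(S_up−S_dn) = (-6.6700−-51.2440)/(97.7500−53.1760) = 1.0000. V = [p*·-6.6700 + (1−p*)·-51.2440]/1.01 = -25.1861. B = V − Δ·S = -103.3861.
(2,2): S=143.7500. Δ = (V_up−V_dn)/(S_up−S_dn) = (75.2675−-6.6700)/(179.6875−97.7500) = 1.0000. V = [p*·75.2675 + (1−p*)·-6.6700]/1.01 = 40.3639. B = V − Δ·S = -103.3861.
(1,0): S=62.5600. Δ = (V_up−V_dn)/(S_up−S_dn) = (-25.1861−-60.8453)/(78.2000−42.5408) = 1.0000. V = [p*·-25.1861 + (1−p*)·-60.8453]/1.01 = -39.8025. B = V − Δ·S = -102.3625.
(1,1): S=115.0000. Δ = (V_up−V_dn)/(S_up−S_dn) = (40.3639−-25.1861)/(143.7500−78.2000) = 1.0000. V = [p*·40.3639 + (1−p*)·-25.1861]/1.01 = 12.6375. B = V − Δ·S = -102.3625.
(0,0): S=92.0000. Δ = (V_up−V_dn)/(S_up−S_dn) = (12.6375−-39.8025)/(115.0000−62.5600) = 1.0000. V = [p*·12.6375 + (1−p*)·-39.8025]/1.01 = -9.3490. B = V − Δ·S = -101.3490.
The time-0 hedge costs -9.3490, which is the no-arbitrage price.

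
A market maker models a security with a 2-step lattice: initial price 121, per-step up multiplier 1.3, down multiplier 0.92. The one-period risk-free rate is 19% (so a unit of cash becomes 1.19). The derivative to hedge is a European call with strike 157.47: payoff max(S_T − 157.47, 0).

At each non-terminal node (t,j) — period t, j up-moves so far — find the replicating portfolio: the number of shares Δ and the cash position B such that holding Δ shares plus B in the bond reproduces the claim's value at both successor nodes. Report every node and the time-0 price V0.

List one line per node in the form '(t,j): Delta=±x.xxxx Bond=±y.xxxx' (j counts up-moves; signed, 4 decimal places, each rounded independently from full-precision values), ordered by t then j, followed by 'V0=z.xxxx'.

(0,0): Delta=0.6106 Bond=-57.1180
(1,0): Delta=0.0000 Bond=0.0000
(1,1): Delta=0.7866 Bond=-95.6621
V0=16.7629

No-arbitrage ⇒ martingale measure with p* = (R−d)/(u−d) = 0.7105.
Payoff layer (t=2): V(2,0)=0.0000, V(2,1)=0.0000, V(2,2)=47.0200
(1,0): S=111.3200. Δ = (V_up−V_dn)/(S_up−S_dn) = (0.0000−0.0000)/(144.7160−102.4144) = 0.0000. V = [p*·0.0000 + (1−p*)·0.0000]/1.19 = 0.0000. B = V − Δ·S = 0.0000.
(1,1): S=157.3000. Δ = (V_up−V_dn)/(S_up−S_dn) = (47.0200−0.0000)/(204.4900−144.7160) = 0.7866. V = [p*·47.0200 + (1−p*)·0.0000]/1.19 = 28.0747. B = V − Δ·S = -95.6621.
(0,0): S=121.0000. Δ = (V_up−V_dn)/(S_up−S_dn) = (28.0747−0.0000)/(157.3000−111.3200) = 0.6106. V = [p*·28.0747 + (1−p*)·0.0000]/1.19 = 16.7629. B = V − Δ·S = -57.1180.
Check: Δ(0,0)·S0 + B(0,0) = 16.7629 = V0.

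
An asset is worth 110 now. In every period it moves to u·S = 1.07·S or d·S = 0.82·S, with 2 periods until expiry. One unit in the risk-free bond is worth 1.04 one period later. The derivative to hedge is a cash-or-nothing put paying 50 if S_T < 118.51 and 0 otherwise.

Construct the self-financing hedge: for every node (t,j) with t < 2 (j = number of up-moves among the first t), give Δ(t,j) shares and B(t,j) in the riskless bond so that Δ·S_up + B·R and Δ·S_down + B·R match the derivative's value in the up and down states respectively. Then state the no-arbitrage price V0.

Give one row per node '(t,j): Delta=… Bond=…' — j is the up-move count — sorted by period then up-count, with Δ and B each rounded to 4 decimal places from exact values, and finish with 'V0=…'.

Under the risk-neutral measure, an up-move has probability p* = (R−d)/(u−d) = 0.8800 and values discount at R = 1.04.
Payoff layer (t=2): V(2,0)=50.0000, V(2,1)=50.0000, V(2,2)=0.0000
  t=1,j=0: stock 90.2000 → up 96.5140 (V=50.0000), down 73.9640 (V=50.0000). Price 48.0769; hedge Δ=0.0000, bond B=48.0769.
  t=1,j=1: stock 117.7000 → up 125.9390 (V=0.0000), down 96.5140 (V=50.0000). Price 5.7692; hedge Δ=-1.6992, bond B=205.7692.
  t=0,j=0: stock 110.0000 → up 117.7000 (V=5.7692), down 90.2000 (V=48.0769). Price 10.4290; hedge Δ=-1.5385, bond B=179.6598.
Each (Δ,B) replicates both successor values, so the strategy is self-financing and V0 is arbitrage-free.

(0,0): Delta=-1.5385 Bond=179.6598
(1,0): Delta=0.0000 Bond=48.0769
(1,1): Delta=-1.6992 Bond=205.7692
V0=10.4290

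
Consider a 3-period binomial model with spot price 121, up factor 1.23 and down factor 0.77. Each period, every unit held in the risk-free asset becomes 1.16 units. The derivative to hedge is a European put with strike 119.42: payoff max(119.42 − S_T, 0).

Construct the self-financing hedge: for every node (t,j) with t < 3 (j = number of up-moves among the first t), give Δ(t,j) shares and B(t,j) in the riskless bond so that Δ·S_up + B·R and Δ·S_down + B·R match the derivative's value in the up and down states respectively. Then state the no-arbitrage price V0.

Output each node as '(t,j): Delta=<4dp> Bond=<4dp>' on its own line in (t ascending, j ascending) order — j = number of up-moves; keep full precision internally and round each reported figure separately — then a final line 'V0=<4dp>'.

(0,0): Delta=-0.1176 Bond=15.5535
(1,0): Delta=-0.6327 Bond=66.0338
(1,1): Delta=-0.0597 Bond=9.4282
(2,0): Delta=-1.0000 Bond=102.9483
(2,1): Delta=-0.5915 Bond=71.8699
(2,2): Delta=0.0000 Bond=0.0000
V0=1.3214

No-arbitrage ⇒ martingale measure with p* = (R−d)/(u−d) = 0.8478.
Terminal values V(3,·): V(3,0)=64.1795, V(3,1)=31.1787, V(3,2)=0.0000, V(3,3)=0.0000
  t=2,j=0: stock 71.7409 → up 88.2413 (V=31.1787), down 55.2405 (V=64.1795). Price 31.2074; hedge Δ=-1.0000, bond B=102.9483.
  t=2,j=1: stock 114.5991 → up 140.9569 (V=0.0000), down 88.2413 (V=31.1787). Price 4.0902; hedge Δ=-0.5915, bond B=71.8699.
  t=2,j=2: stock 183.0609 → up 225.1649 (V=0.0000), down 140.9569 (V=0.0000). Price 0.0000; hedge Δ=0.0000, bond B=0.0000.
  t=1,j=0: stock 93.1700 → up 114.5991 (V=4.0902), down 71.7409 (V=31.2074). Price 7.0834; hedge Δ=-0.6327, bond B=66.0338.
  t=1,j=1: stock 148.8300 → up 183.0609 (V=0.0000), down 114.5991 (V=4.0902). Price 0.5366; hedge Δ=-0.0597, bond B=9.4282.
  t=0,j=0: stock 121.0000 → up 148.8300 (V=0.5366), down 93.1700 (V=7.0834). Price 1.3214; hedge Δ=-0.1176, bond B=15.5535.
Self-financing check: at every node Δ·S+B equals the discounted successor values.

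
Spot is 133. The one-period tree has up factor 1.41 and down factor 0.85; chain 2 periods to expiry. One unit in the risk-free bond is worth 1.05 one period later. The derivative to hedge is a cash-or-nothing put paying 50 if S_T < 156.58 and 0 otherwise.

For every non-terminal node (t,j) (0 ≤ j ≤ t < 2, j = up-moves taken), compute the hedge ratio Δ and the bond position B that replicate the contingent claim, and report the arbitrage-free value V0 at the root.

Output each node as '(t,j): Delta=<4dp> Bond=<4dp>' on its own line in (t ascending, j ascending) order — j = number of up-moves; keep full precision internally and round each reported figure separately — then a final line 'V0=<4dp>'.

Under the risk-neutral measure, an up-move has probability p* = (R−d)/(u−d) = 0.3571 and values discount at R = 1.05.
Terminal payoffs: V(2,0)=50.0000, V(2,1)=0.0000, V(2,2)=0.0000
  t=1,j=0: stock 113.0500 → up 159.4005 (V=0.0000), down 96.0925 (V=50.0000). Price 30.6122; hedge Δ=-0.7898, bond B=119.8980.
  t=1,j=1: stock 187.5300 → up 264.4173 (V=0.0000), down 159.4005 (V=0.0000). Price 0.0000; hedge Δ=0.0000, bond B=0.0000.
  t=0,j=0: stock 133.0000 → up 187.5300 (V=0.0000), down 113.0500 (V=30.6122). Price 18.7422; hedge Δ=-0.4110, bond B=73.4069.
Self-financing check: at every node Δ·S+B equals the discounted successor values.

(0,0): Delta=-0.4110 Bond=73.4069
(1,0): Delta=-0.7898 Bond=119.8980
(1,1): Delta=0.0000 Bond=0.0000
V0=18.7422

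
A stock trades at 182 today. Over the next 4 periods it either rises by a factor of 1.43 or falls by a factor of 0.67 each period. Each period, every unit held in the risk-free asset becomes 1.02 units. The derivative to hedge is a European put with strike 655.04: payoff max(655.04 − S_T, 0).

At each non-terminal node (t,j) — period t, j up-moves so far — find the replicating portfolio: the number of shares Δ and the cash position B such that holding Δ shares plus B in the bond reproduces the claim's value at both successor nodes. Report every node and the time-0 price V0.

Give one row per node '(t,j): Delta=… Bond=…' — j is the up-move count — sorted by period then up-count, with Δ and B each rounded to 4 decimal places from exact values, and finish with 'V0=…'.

Risk-neutral probability p* = (R−d)/(u−d) = (1.02−0.67)/(1.43−0.67) = 0.4605.
At expiry t=4: V(4,0)=618.3650, V(4,1)=576.7634, V(4,2)=487.9721, V(4,3)=298.4622, V(4,4)=0.0000
  t=3,j=0: stock 54.7389 → up 78.2766 (V=576.7634), down 36.6750 (V=618.3650). Price 587.4572; hedge Δ=-1.0000, bond B=642.1961.
  t=3,j=1: stock 116.8307 → up 167.0679 (V=487.9721), down 78.2766 (V=576.7634). Price 525.3654; hedge Δ=-1.0000, bond B=642.1961.
  t=3,j=2: stock 249.3551 → up 356.5778 (V=298.4622), down 167.0679 (V=487.9721). Price 392.8410; hedge Δ=-1.0000, bond B=642.1961.
  t=3,j=3: stock 532.2057 → up 761.0541 (V=0.0000), down 356.5778 (V=298.4622). Price 157.8554; hedge Δ=-0.7379, bond B=550.5688.
  t=2,j=0: stock 81.6998 → up 116.8307 (V=525.3654), down 54.7389 (V=587.4572). Price 547.9042; hedge Δ=-1.0000, bond B=629.6040.
  t=2,j=1: stock 174.3742 → up 249.3551 (V=392.8410), down 116.8307 (V=525.3654). Price 455.2298; hedge Δ=-1.0000, bond B=629.6040.
  t=2,j=2: stock 372.1718 → up 532.2057 (V=157.8554), down 249.3551 (V=392.8410). Price 279.0431; hedge Δ=-0.8308, bond B=588.2346.
  t=1,j=0: stock 121.9400 → up 174.3742 (V=455.2298), down 81.6998 (V=547.9042). Price 495.3188; hedge Δ=-1.0000, bond B=617.2588.
  t=1,j=1: stock 260.2600 → up 372.1718 (V=279.0431), down 174.3742 (V=455.2298). Price 366.7561; hedge Δ=-0.8907, bond B=598.5807.
  t=0,j=0: stock 182.0000 → up 260.2600 (V=366.7561), down 121.9400 (V=495.3188). Price 427.5611; hedge Δ=-0.9295, bond B=596.7226.
Each (Δ,B) replicates both successor values, so the strategy is self-financing and V0 is arbitrage-free.

(0,0): Delta=-0.9295 Bond=596.7226
(1,0): Delta=-1.0000 Bond=617.2588
(1,1): Delta=-0.8907 Bond=598.5807
(2,0): Delta=-1.0000 Bond=629.6040
(2,1): Delta=-1.0000 Bond=629.6040
(2,2): Delta=-0.8308 Bond=588.2346
(3,0): Delta=-1.0000 Bond=642.1961
(3,1): Delta=-1.0000 Bond=642.1961
(3,2): Delta=-1.0000 Bond=642.1961
(3,3): Delta=-0.7379 Bond=550.5688
V0=427.5611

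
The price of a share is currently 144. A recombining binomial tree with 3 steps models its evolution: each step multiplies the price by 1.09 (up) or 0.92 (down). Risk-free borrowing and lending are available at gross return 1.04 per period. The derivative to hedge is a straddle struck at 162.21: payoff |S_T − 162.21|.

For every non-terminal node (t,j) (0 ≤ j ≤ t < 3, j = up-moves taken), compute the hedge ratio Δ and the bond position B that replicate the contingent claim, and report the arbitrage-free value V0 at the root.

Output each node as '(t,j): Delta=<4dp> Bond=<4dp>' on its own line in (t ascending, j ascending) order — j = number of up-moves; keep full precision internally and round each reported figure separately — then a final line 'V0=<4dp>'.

(0,0): Delta=-0.0864 Bond=27.8242
(1,0): Delta=-1.0000 Bond=149.9723
(1,1): Delta=0.2349 Bond=-21.4941
(2,0): Delta=-1.0000 Bond=155.9712
(2,1): Delta=-1.0000 Bond=155.9712
(2,2): Delta=0.6692 Bond=-96.6560
V0=15.3841

Since d<R<u, set p* = (R−d)/(u−d) = 0.7059; price each node as the discounted p*-expectation of its children.
Payoff layer (t=3): V(3,0)=50.0789, V(3,1)=29.3591, V(3,2)=4.8105, V(3,3)=24.2742
(2,0): S=121.8816. Δ = (V_up−V_dn)/(S_up−S_dn) = (29.3591−50.0789)/(132.8509−112.1311) = -1.0000. V = [p*·29.3591 + (1−p*)·50.0789]/1.04 = 34.0896. B = V − Δ·S = 155.9712.
(2,1): S=144.4032. Δ = (V_up−V_dn)/(S_up−S_dn) = (4.8105−29.3591)/(157.3995−132.8509) = -1.0000. V = [p*·4.8105 + (1−p*)·29.3591]/1.04 = 11.5680. B = V − Δ·S = 155.9712.
(2,2): S=171.0864. Δ = (V_up−V_dn)/(S_up−S_dn) = (24.2742−4.8105)/(186.4842−157.3995) = 0.6692. V = [p*·24.2742 + (1−p*)·4.8105]/1.04 = 17.8361. B = V − Δ·S = -96.6560.
(1,0): S=132.4800. Δ = (V_up−V_dn)/(S_up−S_dn) = (11.5680−34.0896)/(144.4032−121.8816) = -1.0000. V = [p*·11.5680 + (1−p*)·34.0896]/1.04 = 17.4923. B = V − Δ·S = 149.9723.
(1,1): S=156.9600. Δ = (V_up−V_dn)/(S_up−S_dn) = (17.8361−11.5680)/(171.0864−144.4032) = 0.2349. V = [p*·17.8361 + (1−p*)·11.5680]/1.04 = 15.3774. B = V − Δ·S = -21.4941.
(0,0): S=144.0000. Δ = (V_up−V_dn)/(S_up−S_dn) = (15.3774−17.4923)/(156.9600−132.4800) = -0.0864. V = [p*·15.3774 + (1−p*)·17.4923]/1.04 = 15.3841. B = V − Δ·S = 27.8242.
Self-financing check: at every node Δ·S+B equals the discounted successor values.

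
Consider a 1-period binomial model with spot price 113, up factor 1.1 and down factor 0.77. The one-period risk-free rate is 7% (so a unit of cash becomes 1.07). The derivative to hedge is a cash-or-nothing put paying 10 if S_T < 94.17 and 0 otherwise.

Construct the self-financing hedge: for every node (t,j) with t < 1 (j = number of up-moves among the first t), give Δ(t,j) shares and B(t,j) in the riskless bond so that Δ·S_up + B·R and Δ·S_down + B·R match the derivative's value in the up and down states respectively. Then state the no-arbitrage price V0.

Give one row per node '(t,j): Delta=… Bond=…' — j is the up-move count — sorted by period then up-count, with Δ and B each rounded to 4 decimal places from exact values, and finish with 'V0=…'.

(0,0): Delta=-0.2682 Bond=31.1526
V0=0.8496

Under the risk-neutral measure, an up-move has probability p* = (R−d)/(u−d) = 0.9091 and values discount at R = 1.07.
Terminal payoffs: V(1,0)=10.0000, V(1,1)=0.0000
Node (0,0) S=113.0000: V=(p*·0.0000+(1−p*)·10.0000)/1.07=0.8496; Δ=(0.0000−10.0000)/(124.3000−87.0100)=-0.2682; B=V−Δ·S=31.1526
Each (Δ,B) replicates both successor values, so the strategy is self-financing and V0 is arbitrage-free.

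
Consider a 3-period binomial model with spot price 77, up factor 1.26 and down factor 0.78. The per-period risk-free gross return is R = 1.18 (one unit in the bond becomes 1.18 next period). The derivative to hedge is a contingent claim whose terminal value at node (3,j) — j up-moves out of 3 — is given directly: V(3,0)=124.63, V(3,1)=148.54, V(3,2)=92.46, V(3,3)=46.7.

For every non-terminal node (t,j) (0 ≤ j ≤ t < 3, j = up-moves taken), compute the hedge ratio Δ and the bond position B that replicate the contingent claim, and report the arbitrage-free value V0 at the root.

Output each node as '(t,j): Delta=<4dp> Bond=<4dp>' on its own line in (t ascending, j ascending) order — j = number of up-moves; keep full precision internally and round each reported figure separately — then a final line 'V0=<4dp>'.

(0,0): Delta=-0.9073 Bond=112.4780
(1,0): Delta=-1.2566 Bond=153.7066
(1,1): Delta=-0.8640 Bond=128.5275
(2,0): Delta=1.0633 Bond=72.6917
(2,1): Delta=-1.5439 Bond=203.1102
(2,2): Delta=-0.7799 Bond=141.3729
V0=42.6175

No-arbitrage ⇒ martingale measure with p* = (R−d)/(u−d) = 0.8333.
Payoff layer (t=3): V(3,0)=124.6300, V(3,1)=148.5400, V(3,2)=92.4600, V(3,3)=46.7000
  t=2,j=0: stock 46.8468 → up 59.0270 (V=148.5400), down 36.5405 (V=124.6300). Price 122.5042; hedge Δ=1.0633, bond B=72.6917.
  t=2,j=1: stock 75.6756 → up 95.3513 (V=92.4600), down 59.0270 (V=148.5400). Price 86.2768; hedge Δ=-1.5439, bond B=203.1102.
  t=2,j=2: stock 122.2452 → up 154.0290 (V=46.7000), down 95.3513 (V=92.4600). Price 46.0395; hedge Δ=-0.7799, bond B=141.3729.
  t=1,j=0: stock 60.0600 → up 75.6756 (V=86.2768), down 46.8468 (V=122.5042). Price 78.2328; hedge Δ=-1.2566, bond B=153.7066.
  t=1,j=1: stock 97.0200 → up 122.2452 (V=46.0395), down 75.6756 (V=86.2768). Price 44.6998; hedge Δ=-0.8640, bond B=128.5275.
  t=0,j=0: stock 77.0000 → up 97.0200 (V=44.6998), down 60.0600 (V=78.2328). Price 42.6175; hedge Δ=-0.9073, bond B=112.4780.
Each (Δ,B) replicates both successor values, so the strategy is self-financing and V0 is arbitrage-free.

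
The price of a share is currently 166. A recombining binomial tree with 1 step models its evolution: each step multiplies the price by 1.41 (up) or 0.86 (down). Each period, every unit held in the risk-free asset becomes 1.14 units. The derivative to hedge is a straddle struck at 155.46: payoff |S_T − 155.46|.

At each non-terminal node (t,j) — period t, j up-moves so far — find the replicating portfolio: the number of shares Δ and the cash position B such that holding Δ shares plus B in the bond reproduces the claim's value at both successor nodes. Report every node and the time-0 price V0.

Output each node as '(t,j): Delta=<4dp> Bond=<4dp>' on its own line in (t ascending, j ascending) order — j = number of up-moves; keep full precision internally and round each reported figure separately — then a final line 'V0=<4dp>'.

(0,0): Delta=0.7218 Bond=-79.2488
V0=40.5694

Under the risk-neutral measure, an up-move has probability p* = (R−d)/(u−d) = 0.5091 and values discount at R = 1.14.
Terminal payoffs: V(1,0)=12.7000, V(1,1)=78.6000
  t=0,j=0: stock 166.0000 → up 234.0600 (V=78.6000), down 142.7600 (V=12.7000). Price 40.5694; hedge Δ=0.7218, bond B=-79.2488.
Self-financing check: at every node Δ·S+B equals the discounted successor values.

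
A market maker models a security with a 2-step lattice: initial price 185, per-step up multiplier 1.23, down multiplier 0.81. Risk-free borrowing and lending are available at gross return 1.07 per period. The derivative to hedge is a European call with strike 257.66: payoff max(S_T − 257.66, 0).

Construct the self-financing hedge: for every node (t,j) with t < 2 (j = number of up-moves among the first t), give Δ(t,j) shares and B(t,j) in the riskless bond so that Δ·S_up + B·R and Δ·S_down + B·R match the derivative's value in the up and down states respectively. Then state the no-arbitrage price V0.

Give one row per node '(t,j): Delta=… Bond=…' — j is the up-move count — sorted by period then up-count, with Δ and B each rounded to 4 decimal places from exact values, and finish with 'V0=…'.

Under the risk-neutral measure, an up-move has probability p* = (R−d)/(u−d) = 0.6190 and values discount at R = 1.07.
Terminal payoffs: V(2,0)=0.0000, V(2,1)=0.0000, V(2,2)=22.2265
(1,0): S=149.8500. Δ = (V_up−V_dn)/(S_up−S_dn) = (0.0000−0.0000)/(184.3155−121.3785) = 0.0000. V = [p*·0.0000 + (1−p*)·0.0000]/1.07 = 0.0000. B = V − Δ·S = 0.0000.
(1,1): S=227.5500. Δ = (V_up−V_dn)/(S_up−S_dn) = (22.2265−0.0000)/(279.8865−184.3155) = 0.2326. V = [p*·22.2265 + (1−p*)·0.0000]/1.07 = 12.8591. B = V − Δ·S = -40.0611.
(0,0): S=185.0000. Δ = (V_up−V_dn)/(S_up−S_dn) = (12.8591−0.0000)/(227.5500−149.8500) = 0.1655. V = [p*·12.8591 + (1−p*)·0.0000]/1.07 = 7.4396. B = V − Δ·S = -23.1773.
The time-0 hedge costs 7.4396, which is the no-arbitrage price.

(0,0): Delta=0.1655 Bond=-23.1773
(1,0): Delta=0.0000 Bond=0.0000
(1,1): Delta=0.2326 Bond=-40.0611
V0=7.4396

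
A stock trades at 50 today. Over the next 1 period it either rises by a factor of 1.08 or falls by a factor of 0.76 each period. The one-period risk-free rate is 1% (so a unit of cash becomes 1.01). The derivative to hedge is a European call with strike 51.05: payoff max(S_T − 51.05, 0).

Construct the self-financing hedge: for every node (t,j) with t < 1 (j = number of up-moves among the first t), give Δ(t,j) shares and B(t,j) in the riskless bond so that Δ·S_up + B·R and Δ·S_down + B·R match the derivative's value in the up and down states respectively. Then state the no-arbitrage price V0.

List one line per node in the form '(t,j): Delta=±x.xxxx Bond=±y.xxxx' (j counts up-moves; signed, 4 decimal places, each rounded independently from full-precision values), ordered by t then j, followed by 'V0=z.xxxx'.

Under the risk-neutral measure, an up-move has probability p* = (R−d)/(u−d) = 0.7812 and values discount at R = 1.01.
Terminal payoffs: V(1,0)=0.0000, V(1,1)=2.9500
(0,0): S=50.0000. Δ = (V_up−V_dn)/(S_up−S_dn) = (2.9500−0.0000)/(54.0000−38.0000) = 0.1844. V = [p*·2.9500 + (1−p*)·0.0000]/1.01 = 2.2819. B = V − Δ·S = -6.9369.
Each (Δ,B) replicates both successor values, so the strategy is self-financing and V0 is arbitrage-free.

(0,0): Delta=0.1844 Bond=-6.9369
V0=2.2819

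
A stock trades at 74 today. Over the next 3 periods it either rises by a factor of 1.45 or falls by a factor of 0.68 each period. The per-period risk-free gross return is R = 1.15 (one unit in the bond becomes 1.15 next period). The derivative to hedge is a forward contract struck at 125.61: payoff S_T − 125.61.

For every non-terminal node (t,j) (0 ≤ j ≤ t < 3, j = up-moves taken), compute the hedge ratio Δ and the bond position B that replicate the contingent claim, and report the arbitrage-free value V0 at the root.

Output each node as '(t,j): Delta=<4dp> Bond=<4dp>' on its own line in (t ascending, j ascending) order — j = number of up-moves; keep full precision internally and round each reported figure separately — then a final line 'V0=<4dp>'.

No-arbitrage ⇒ martingale measure with p* = (R−d)/(u−d) = 0.6104.
Payoff layer (t=3): V(3,0)=-102.3420, V(3,1)=-75.9945, V(3,2)=-19.8122, V(3,3)=99.9883
  t=2,j=0: stock 34.2176 → up 49.6155 (V=-75.9945), down 23.2680 (V=-102.3420). Price -75.0085; hedge Δ=1.0000, bond B=-109.2261.
  t=2,j=1: stock 72.9640 → up 105.7978 (V=-19.8122), down 49.6155 (V=-75.9945). Price -36.2621; hedge Δ=1.0000, bond B=-109.2261.
  t=2,j=2: stock 155.5850 → up 225.5983 (V=99.9883), down 105.7978 (V=-19.8122). Price 46.3589; hedge Δ=1.0000, bond B=-109.2261.
  t=1,j=0: stock 50.3200 → up 72.9640 (V=-36.2621), down 34.2176 (V=-75.0085). Price -44.6592; hedge Δ=1.0000, bond B=-94.9792.
  t=1,j=1: stock 107.3000 → up 155.5850 (V=46.3589), down 72.9640 (V=-36.2621). Price 12.3208; hedge Δ=1.0000, bond B=-94.9792.
  t=0,j=0: stock 74.0000 → up 107.3000 (V=12.3208), down 50.3200 (V=-44.6592). Price -8.5906; hedge Δ=1.0000, bond B=-82.5906.
Root portfolio cost Δ·74+B reproduces V0=-8.5906.

(0,0): Delta=1.0000 Bond=-82.5906
(1,0): Delta=1.0000 Bond=-94.9792
(1,1): Delta=1.0000 Bond=-94.9792
(2,0): Delta=1.0000 Bond=-109.2261
(2,1): Delta=1.0000 Bond=-109.2261
(2,2): Delta=1.0000 Bond=-109.2261
V0=-8.5906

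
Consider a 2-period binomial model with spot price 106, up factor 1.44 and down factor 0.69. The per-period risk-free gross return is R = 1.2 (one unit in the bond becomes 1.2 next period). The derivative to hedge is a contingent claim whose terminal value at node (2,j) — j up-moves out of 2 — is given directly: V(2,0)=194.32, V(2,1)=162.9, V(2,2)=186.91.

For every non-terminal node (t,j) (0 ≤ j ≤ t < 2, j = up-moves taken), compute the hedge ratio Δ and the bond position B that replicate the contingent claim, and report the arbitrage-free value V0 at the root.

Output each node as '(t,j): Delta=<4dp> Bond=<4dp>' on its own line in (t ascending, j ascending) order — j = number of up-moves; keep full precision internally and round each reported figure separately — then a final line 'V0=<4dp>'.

(0,0): Delta=0.0657 Bond=116.0999
(1,0): Delta=-0.5728 Bond=186.0220
(1,1): Delta=0.2097 Bond=117.3423
V0=123.0692

The replicating-portfolio and risk-neutral prices coincide; use p* = (1.2−0.69)/(1.44−0.69) = 0.6800 for the latter.
At expiry t=2: V(2,0)=194.3200, V(2,1)=162.9000, V(2,2)=186.9100
(1,0): S=73.1400. Δ = (V_up−V_dn)/(S_up−S_dn) = (162.9000−194.3200)/(105.3216−50.4666) = -0.5728. V = [p*·162.9000 + (1−p*)·194.3200]/1.2 = 144.1287. B = V − Δ·S = 186.0220.
(1,1): S=152.6400. Δ = (V_up−V_dn)/(S_up−S_dn) = (186.9100−162.9000)/(219.8016−105.3216) = 0.2097. V = [p*·186.9100 + (1−p*)·162.9000]/1.2 = 149.3557. B = V − Δ·S = 117.3423.
(0,0): S=106.0000. Δ = (V_up−V_dn)/(S_up−S_dn) = (149.3557−144.1287)/(152.6400−73.1400) = 0.0657. V = [p*·149.3557 + (1−p*)·144.1287]/1.2 = 123.0692. B = V − Δ·S = 116.0999.
Check: Δ(0,0)·S0 + B(0,0) = 123.0692 = V0.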